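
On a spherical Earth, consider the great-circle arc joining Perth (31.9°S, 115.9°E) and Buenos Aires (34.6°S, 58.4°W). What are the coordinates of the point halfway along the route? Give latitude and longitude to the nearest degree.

Convert each endpoint to a unit vector on the sphere (x = cos φ cos λ, y = cos φ sin λ, z = sin φ).
The central angle between the endpoints is δ = arccos(p₁·p₂) ≈ 1.977 rad (113.3°).
Interpolate at f = 1/2 with slerp weights a = sin((1−f)δ)/sin δ ≈ 0.909, b = sin(fδ)/sin δ ≈ 0.909.
p = a·p₁ + b·p₂ ≈ (0.055, 0.057, -0.997); φ = arcsin(p_z) ≈ -85.46°, λ = atan2(p_y, p_x) ≈ 45.99°.

≈ (85°S, 46°E)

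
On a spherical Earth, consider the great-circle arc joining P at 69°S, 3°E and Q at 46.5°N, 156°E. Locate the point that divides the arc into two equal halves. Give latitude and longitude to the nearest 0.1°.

≈ 27.3°S, 132.2°E

Write both endpoints as unit vectors p₁, p₂ with components (cos φ cos λ, cos φ sin λ, sin φ).
The central angle between the endpoints is δ = arccos(p₁·p₂) ≈ 2.684 rad (153.8°).
Interpolate at f = 1/2 with slerp weights a = sin((1−f)δ)/sin δ ≈ 2.203, b = sin(fδ)/sin δ ≈ 2.203.
p = a·p₁ + b·p₂ ≈ (-0.597, 0.658, -0.459); φ = arcsin(p_z) ≈ -27.30°, λ = atan2(p_y, p_x) ≈ 132.21°.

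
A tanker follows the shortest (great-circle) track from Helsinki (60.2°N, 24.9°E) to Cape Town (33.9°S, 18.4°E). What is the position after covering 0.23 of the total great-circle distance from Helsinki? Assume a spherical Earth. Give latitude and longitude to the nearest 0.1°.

≈ 38.6°N, 22.3°E

Convert each endpoint to a unit vector on the sphere (x = cos φ cos λ, y = cos φ sin λ, z = sin φ).
The central angle between the endpoints is δ = arccos(p₁·p₂) ≈ 1.645 rad (94.3°).
Interpolate at f = 0.23 with slerp weights a = sin((1−f)δ)/sin δ ≈ 0.957, b = sin(fδ)/sin δ ≈ 0.370.
p = a·p₁ + b·p₂ ≈ (0.723, 0.297, 0.624); φ = arcsin(p_z) ≈ 38.58°, λ = atan2(p_y, p_x) ≈ 22.35°.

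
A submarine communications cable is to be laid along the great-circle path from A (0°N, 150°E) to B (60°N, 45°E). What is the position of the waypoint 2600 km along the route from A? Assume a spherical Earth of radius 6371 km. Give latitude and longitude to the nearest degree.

The haversine formula gives a central angle δ ≈ 1.701 rad (97.4°) between the endpoints. The total great-circle distance is δ·R ≈ 1.701 × 6371 ≈ 10834 km, so the target fraction is f = 2600/10834 ≈ 0.240.
Interpolate at f ≈ 0.240 with slerp weights a = sin((1−f)δ)/sin δ ≈ 0.970, b = sin(fδ)/sin δ ≈ 0.400.
p = a·p₁ + b·p₂ ≈ (-0.698, 0.626, 0.347); φ = arcsin(p_z) ≈ 20.28°, λ = atan2(p_y, p_x) ≈ 138.11°.

≈ (20°N, 138°E)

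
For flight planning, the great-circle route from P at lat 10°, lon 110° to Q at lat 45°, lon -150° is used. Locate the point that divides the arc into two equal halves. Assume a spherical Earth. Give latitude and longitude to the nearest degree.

≈ lat 38°, lon 149°

Convert each endpoint to a unit vector on the sphere (x = cos φ cos λ, y = cos φ sin λ, z = sin φ).
The central angle between the endpoints is δ = arccos(p₁·p₂) ≈ 1.569 rad (89.9°).
Interpolate at f = 1/2 with slerp weights a = sin((1−f)δ)/sin δ ≈ 0.706, b = sin(fδ)/sin δ ≈ 0.706.
p = a·p₁ + b·p₂ ≈ (-0.671, 0.404, 0.622); φ = arcsin(p_z) ≈ 38.48°, λ = atan2(p_y, p_x) ≈ 148.93°.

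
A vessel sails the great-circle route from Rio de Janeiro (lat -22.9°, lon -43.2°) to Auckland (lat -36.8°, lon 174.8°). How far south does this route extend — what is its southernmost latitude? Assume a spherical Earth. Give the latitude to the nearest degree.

The great circle lies in the plane with unit normal n̂ = (p₁ × p₂)/|p₁ × p₂|.
Here n̂_z ≈ -0.484; the vertex latitude is φ_max = arccos|n̂_z| ≈ 61.0°.
Check via Clairaut: cos φ_max = |cos φ₁| · sin C = cos(22.9°)·sin(148.3°) ≈ 0.484, again giving ≈ 61.0°.

≈ -61°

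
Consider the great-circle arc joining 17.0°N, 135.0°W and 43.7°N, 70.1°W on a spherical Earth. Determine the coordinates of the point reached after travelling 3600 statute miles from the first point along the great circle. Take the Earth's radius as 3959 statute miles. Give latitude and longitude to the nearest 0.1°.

Convert each endpoint to a unit vector on the sphere (x = cos φ cos λ, y = cos φ sin λ, z = sin φ).
The central angle between the endpoints is δ = arccos(p₁·p₂) ≈ 1.053 rad (60.3°). The total great-circle distance is δ·R ≈ 1.053 × 3959 ≈ 4167 mi, so the target fraction is f = 3600/4167 ≈ 0.864.
Interpolate at f ≈ 0.864 with slerp weights a = sin((1−f)δ)/sin δ ≈ 0.164, b = sin(fδ)/sin δ ≈ 0.908.
p = a·p₁ + b·p₂ ≈ (0.112, -0.729, 0.676); φ = arcsin(p_z) ≈ 42.50°, λ = atan2(p_y, p_x) ≈ -81.24°.

≈ 42.5°N, 81.2°W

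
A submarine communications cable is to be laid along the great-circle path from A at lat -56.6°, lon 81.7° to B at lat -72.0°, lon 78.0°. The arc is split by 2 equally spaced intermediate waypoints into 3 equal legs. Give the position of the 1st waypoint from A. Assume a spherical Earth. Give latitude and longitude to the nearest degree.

Write both endpoints as unit vectors p₁, p₂ with components (cos φ cos λ, cos φ sin λ, sin φ).
The central angle between the endpoints is δ = arccos(p₁·p₂) ≈ 0.270 rad (15.5°).
Interpolate at f = 1/3 with slerp weights a = sin((1−f)δ)/sin δ ≈ 0.671, b = sin(fδ)/sin δ ≈ 0.337.
p = a·p₁ + b·p₂ ≈ (0.075, 0.467, -0.881); φ = arcsin(p_z) ≈ -61.74°, λ = atan2(p_y, p_x) ≈ 80.89°.

≈ lat -62°, lon 81°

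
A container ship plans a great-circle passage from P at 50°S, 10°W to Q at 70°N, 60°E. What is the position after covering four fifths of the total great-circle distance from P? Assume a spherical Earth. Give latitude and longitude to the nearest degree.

Write both endpoints as unit vectors p₁, p₂ with components (cos φ cos λ, cos φ sin λ, sin φ).
The central angle between the endpoints is δ = arccos(p₁·p₂) ≈ 2.271 rad (130.1°).
Interpolate at f = 4/5 with slerp weights a = sin((1−f)δ)/sin δ ≈ 0.574, b = sin(fδ)/sin δ ≈ 1.269.
p = a·p₁ + b·p₂ ≈ (0.580, 0.312, 0.752); φ = arcsin(p_z) ≈ 48.80°, λ = atan2(p_y, p_x) ≈ 28.24°.

≈ 49°N, 28°E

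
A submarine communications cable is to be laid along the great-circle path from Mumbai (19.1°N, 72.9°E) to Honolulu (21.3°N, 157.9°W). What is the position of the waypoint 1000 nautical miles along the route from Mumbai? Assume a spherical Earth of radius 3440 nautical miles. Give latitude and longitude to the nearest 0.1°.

Convert each endpoint to a unit vector on the sphere (x = cos φ cos λ, y = cos φ sin λ, z = sin φ).
The central angle between the endpoints is δ = arccos(p₁·p₂) ≈ 2.024 rad (115.9°). The total great-circle distance is δ·R ≈ 2.024 × 3440 ≈ 6962 nmi, so the target fraction is f = 1000/6962 ≈ 0.144.
Interpolate at f ≈ 0.144 with slerp weights a = sin((1−f)δ)/sin δ ≈ 1.098, b = sin(fδ)/sin δ ≈ 0.319.
p = a·p₁ + b·p₂ ≈ (0.030, 0.880, 0.475); φ = arcsin(p_z) ≈ 28.35°, λ = atan2(p_y, p_x) ≈ 88.06°.

≈ (28.4°N, 88.1°E)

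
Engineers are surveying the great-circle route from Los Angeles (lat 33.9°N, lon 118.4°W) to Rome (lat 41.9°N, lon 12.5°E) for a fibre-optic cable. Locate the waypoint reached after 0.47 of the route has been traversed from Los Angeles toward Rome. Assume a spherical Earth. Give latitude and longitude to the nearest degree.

Convert each endpoint to a unit vector on the sphere (x = cos φ cos λ, y = cos φ sin λ, z = sin φ).
The central angle between the endpoints is δ = arccos(p₁·p₂) ≈ 1.603 rad (91.8°).
Interpolate at f = 0.47 with slerp weights a = sin((1−f)δ)/sin δ ≈ 0.751, b = sin(fδ)/sin δ ≈ 0.684.
p = a·p₁ + b·p₂ ≈ (0.201, -0.438, 0.876); φ = arcsin(p_z) ≈ 61.18°, λ = atan2(p_y, p_x) ≈ -65.39°.

≈ lat 61°N, lon 65°W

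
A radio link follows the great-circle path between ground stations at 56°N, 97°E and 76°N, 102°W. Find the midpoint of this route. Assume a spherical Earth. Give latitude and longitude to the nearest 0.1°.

≈ 79.3°N, 110.4°E

Write both endpoints as unit vectors p₁, p₂ with components (cos φ cos λ, cos φ sin λ, sin φ).
The central angle between the endpoints is δ = arccos(p₁·p₂) ≈ 0.828 rad (47.4°).
Interpolate at f = 1/2 with slerp weights a = sin((1−f)δ)/sin δ ≈ 0.546, b = sin(fδ)/sin δ ≈ 0.546.
p = a·p₁ + b·p₂ ≈ (-0.065, 0.174, 0.983); φ = arcsin(p_z) ≈ 79.31°, λ = atan2(p_y, p_x) ≈ 110.41°.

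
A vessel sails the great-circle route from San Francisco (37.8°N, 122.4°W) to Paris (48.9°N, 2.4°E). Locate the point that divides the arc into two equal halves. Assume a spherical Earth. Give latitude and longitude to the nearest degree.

≈ 64°N, 70°W

Convert each endpoint to a unit vector on the sphere (x = cos φ cos λ, y = cos φ sin λ, z = sin φ).
The central angle between the endpoints is δ = arccos(p₁·p₂) ≈ 1.405 rad (80.5°).
Interpolate at f = 1/2 with slerp weights a = sin((1−f)δ)/sin δ ≈ 0.655, b = sin(fδ)/sin δ ≈ 0.655.
p = a·p₁ + b·p₂ ≈ (0.153, -0.419, 0.895); φ = arcsin(p_z) ≈ 63.51°, λ = atan2(p_y, p_x) ≈ -69.95°.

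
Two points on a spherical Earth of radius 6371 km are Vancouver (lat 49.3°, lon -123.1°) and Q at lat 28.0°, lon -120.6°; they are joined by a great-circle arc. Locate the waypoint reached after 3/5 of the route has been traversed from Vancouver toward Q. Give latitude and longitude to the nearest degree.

Write both endpoints as unit vectors p₁, p₂ with components (cos φ cos λ, cos φ sin λ, sin φ).
The central angle between the endpoints is δ = arccos(p₁·p₂) ≈ 0.373 rad (21.4°).
Interpolate at f = 3/5 with slerp weights a = sin((1−f)δ)/sin δ ≈ 0.408, b = sin(fδ)/sin δ ≈ 0.609.
p = a·p₁ + b·p₂ ≈ (-0.419, -0.686, 0.595); φ = arcsin(p_z) ≈ 36.53°, λ = atan2(p_y, p_x) ≈ -121.43°.

≈ lat 37°, lon -121°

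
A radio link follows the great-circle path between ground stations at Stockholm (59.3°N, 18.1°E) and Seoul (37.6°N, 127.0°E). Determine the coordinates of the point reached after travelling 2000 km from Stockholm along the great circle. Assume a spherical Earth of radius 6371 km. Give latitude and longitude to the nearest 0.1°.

Convert each endpoint to a unit vector on the sphere (x = cos φ cos λ, y = cos φ sin λ, z = sin φ).
The central angle between the endpoints is δ = arccos(p₁·p₂) ≈ 1.166 rad (66.8°). The total great-circle distance is δ·R ≈ 1.166 × 6371 ≈ 7430 km, so the target fraction is f = 2000/7430 ≈ 0.269.
Interpolate at f ≈ 0.269 with slerp weights a = sin((1−f)δ)/sin δ ≈ 0.819, b = sin(fδ)/sin δ ≈ 0.336.
p = a·p₁ + b·p₂ ≈ (0.237, 0.342, 0.909); φ = arcsin(p_z) ≈ 65.38°, λ = atan2(p_y, p_x) ≈ 55.29°.

≈ (65.4°N, 55.3°E)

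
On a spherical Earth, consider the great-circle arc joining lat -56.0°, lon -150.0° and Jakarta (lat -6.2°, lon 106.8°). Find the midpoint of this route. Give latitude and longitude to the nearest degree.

Convert each endpoint to a unit vector on the sphere (x = cos φ cos λ, y = cos φ sin λ, z = sin φ).
The central angle between the endpoints is δ = arccos(p₁·p₂) ≈ 1.608 rad (92.1°).
Interpolate at f = 1/2 with slerp weights a = sin((1−f)δ)/sin δ ≈ 0.721, b = sin(fδ)/sin δ ≈ 0.721.
p = a·p₁ + b·p₂ ≈ (-0.556, 0.484, -0.675); φ = arcsin(p_z) ≈ -42.48°, λ = atan2(p_y, p_x) ≈ 138.94°.

≈ lat -42°, lon 139°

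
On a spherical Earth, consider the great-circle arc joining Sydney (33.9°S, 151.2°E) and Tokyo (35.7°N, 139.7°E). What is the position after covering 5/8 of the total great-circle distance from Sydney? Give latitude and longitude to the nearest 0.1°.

Convert each endpoint to a unit vector on the sphere (x = cos φ cos λ, y = cos φ sin λ, z = sin φ).
The central angle between the endpoints is δ = arccos(p₁·p₂) ≈ 1.229 rad (70.4°).
Interpolate at f = 5/8 with slerp weights a = sin((1−f)δ)/sin δ ≈ 0.472, b = sin(fδ)/sin δ ≈ 0.737.
p = a·p₁ + b·p₂ ≈ (-0.800, 0.576, 0.167); φ = arcsin(p_z) ≈ 9.62°, λ = atan2(p_y, p_x) ≈ 144.24°.

≈ 9.6°N, 144.2°E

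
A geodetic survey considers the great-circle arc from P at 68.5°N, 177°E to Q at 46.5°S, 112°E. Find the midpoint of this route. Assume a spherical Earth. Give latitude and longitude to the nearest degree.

Write both endpoints as unit vectors p₁, p₂ with components (cos φ cos λ, cos φ sin λ, sin φ).
The central angle between the endpoints is δ = arccos(p₁·p₂) ≈ 2.175 rad (124.6°).
Interpolate at f = 1/2 with slerp weights a = sin((1−f)δ)/sin δ ≈ 1.076, b = sin(fδ)/sin δ ≈ 1.076.
p = a·p₁ + b·p₂ ≈ (-0.671, 0.707, 0.221); φ = arcsin(p_z) ≈ 12.75°, λ = atan2(p_y, p_x) ≈ 133.50°.

≈ 13°N, 134°E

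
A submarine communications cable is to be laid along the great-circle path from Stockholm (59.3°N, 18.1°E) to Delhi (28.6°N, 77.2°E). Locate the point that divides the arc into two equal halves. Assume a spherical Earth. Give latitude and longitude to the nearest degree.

From cos δ = sin φ₁ sin φ₂ + cos φ₁ cos φ₂ cos Δλ, the central angle is δ ≈ 0.874 rad (50.1°).
Interpolate at f = 1/2 with slerp weights a = sin((1−f)δ)/sin δ ≈ 0.552, b = sin(fδ)/sin δ ≈ 0.552.
p = a·p₁ + b·p₂ ≈ (0.375, 0.560, 0.739); φ = arcsin(p_z) ≈ 47.62°, λ = atan2(p_y, p_x) ≈ 56.18°.

≈ (48°N, 56°E)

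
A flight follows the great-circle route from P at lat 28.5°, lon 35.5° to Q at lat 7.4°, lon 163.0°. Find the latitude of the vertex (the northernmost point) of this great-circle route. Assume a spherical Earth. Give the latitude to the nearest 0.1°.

The great circle lies in the plane with unit normal n̂ = (p₁ × p₂)/|p₁ × p₂|.
Here n̂_z ≈ +0.783; the vertex latitude is φ_max = arccos|n̂_z| ≈ 38.5°.
Check via Clairaut: cos φ_max = |cos φ₁| · sin C = cos(28.5°)·sin(63.0°) ≈ 0.783, again giving ≈ 38.5°.

≈ 38.5°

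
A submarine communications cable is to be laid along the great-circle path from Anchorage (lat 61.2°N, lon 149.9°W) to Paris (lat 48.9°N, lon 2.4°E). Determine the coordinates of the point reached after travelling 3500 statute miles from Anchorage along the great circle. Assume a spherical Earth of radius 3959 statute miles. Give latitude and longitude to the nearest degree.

≈ lat 65°N, lon 7°W

Convert each endpoint to a unit vector on the sphere (x = cos φ cos λ, y = cos φ sin λ, z = sin φ).
The central angle between the endpoints is δ = arccos(p₁·p₂) ≈ 1.181 rad (67.7°). The total great-circle distance is δ·R ≈ 1.181 × 3959 ≈ 4676 mi, so the target fraction is f = 3500/4676 ≈ 0.749.
Interpolate at f ≈ 0.749 with slerp weights a = sin((1−f)δ)/sin δ ≈ 0.316, b = sin(fδ)/sin δ ≈ 0.836.
p = a·p₁ + b·p₂ ≈ (0.417, -0.053, 0.907); φ = arcsin(p_z) ≈ 65.12°, λ = atan2(p_y, p_x) ≈ -7.30°.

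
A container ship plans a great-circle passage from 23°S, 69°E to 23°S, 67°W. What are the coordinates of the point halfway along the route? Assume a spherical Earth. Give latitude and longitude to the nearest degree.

≈ 49°S, 1°E

The haversine formula gives a central angle δ ≈ 2.045 rad (117.2°) between the endpoints.
Interpolate at f = 1/2 with slerp weights a = sin((1−f)δ)/sin δ ≈ 0.959, b = sin(fδ)/sin δ ≈ 0.959.
p = a·p₁ + b·p₂ ≈ (0.662, 0.012, -0.750); φ = arcsin(p_z) ≈ -48.57°, λ = atan2(p_y, p_x) ≈ 1.00°.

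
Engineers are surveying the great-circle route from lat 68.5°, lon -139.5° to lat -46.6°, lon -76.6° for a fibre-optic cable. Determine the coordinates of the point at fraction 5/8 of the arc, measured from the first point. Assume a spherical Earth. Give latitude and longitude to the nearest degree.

Convert each endpoint to a unit vector on the sphere (x = cos φ cos λ, y = cos φ sin λ, z = sin φ).
The central angle between the endpoints is δ = arccos(p₁·p₂) ≈ 2.167 rad (124.1°).
Interpolate at f = 5/8 with slerp weights a = sin((1−f)δ)/sin δ ≈ 0.877, b = sin(fδ)/sin δ ≈ 1.180.
p = a·p₁ + b·p₂ ≈ (-0.057, -0.998, -0.041); φ = arcsin(p_z) ≈ -2.36°, λ = atan2(p_y, p_x) ≈ -93.25°.

≈ lat -2°, lon -93°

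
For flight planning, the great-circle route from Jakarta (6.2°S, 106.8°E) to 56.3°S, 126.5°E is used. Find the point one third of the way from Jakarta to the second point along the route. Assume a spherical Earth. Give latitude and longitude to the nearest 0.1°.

From cos δ = sin φ₁ sin φ₂ + cos φ₁ cos φ₂ cos Δλ, the central angle is δ ≈ 0.916 rad (52.5°).
Interpolate at f = 1/3 with slerp weights a = sin((1−f)δ)/sin δ ≈ 0.723, b = sin(fδ)/sin δ ≈ 0.379.
p = a·p₁ + b·p₂ ≈ (-0.333, 0.857, -0.393); φ = arcsin(p_z) ≈ -23.16°, λ = atan2(p_y, p_x) ≈ 111.22°.

≈ 23.2°S, 111.2°E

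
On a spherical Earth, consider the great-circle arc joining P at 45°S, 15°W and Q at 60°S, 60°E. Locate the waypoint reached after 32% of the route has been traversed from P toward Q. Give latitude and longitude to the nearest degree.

≈ 55°S, 2°E

Write both endpoints as unit vectors p₁, p₂ with components (cos φ cos λ, cos φ sin λ, sin φ).
The central angle between the endpoints is δ = arccos(p₁·p₂) ≈ 0.790 rad (45.3°).
Interpolate at f = 0.32 with slerp weights a = sin((1−f)δ)/sin δ ≈ 0.720, b = sin(fδ)/sin δ ≈ 0.352.
p = a·p₁ + b·p₂ ≈ (0.580, 0.021, -0.814); φ = arcsin(p_z) ≈ -54.52°, λ = atan2(p_y, p_x) ≈ 2.04°.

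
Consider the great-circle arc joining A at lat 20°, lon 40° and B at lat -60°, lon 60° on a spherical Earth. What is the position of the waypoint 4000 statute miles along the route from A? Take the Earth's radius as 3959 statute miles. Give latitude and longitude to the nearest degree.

≈ lat -37°, lon 51°

Convert each endpoint to a unit vector on the sphere (x = cos φ cos λ, y = cos φ sin λ, z = sin φ).
The central angle between the endpoints is δ = arccos(p₁·p₂) ≈ 1.425 rad (81.6°). The total great-circle distance is δ·R ≈ 1.425 × 3959 ≈ 5641 mi, so the target fraction is f = 4000/5641 ≈ 0.709.
Interpolate at f ≈ 0.709 with slerp weights a = sin((1−f)δ)/sin δ ≈ 0.407, b = sin(fδ)/sin δ ≈ 0.856.
p = a·p₁ + b·p₂ ≈ (0.507, 0.617, -0.602); φ = arcsin(p_z) ≈ -37.02°, λ = atan2(p_y, p_x) ≈ 50.57°.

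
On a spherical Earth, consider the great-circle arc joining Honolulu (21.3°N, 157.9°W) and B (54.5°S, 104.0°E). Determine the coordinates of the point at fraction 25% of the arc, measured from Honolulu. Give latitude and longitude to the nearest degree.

The haversine formula gives a central angle δ ≈ 1.952 rad (111.8°) between the endpoints.
Interpolate at f = 0.25 with slerp weights a = sin((1−f)δ)/sin δ ≈ 1.071, b = sin(fδ)/sin δ ≈ 0.505.
p = a·p₁ + b·p₂ ≈ (-0.996, -0.091, -0.022); φ = arcsin(p_z) ≈ -1.27°, λ = atan2(p_y, p_x) ≈ -174.78°.

≈ (1°S, 175°W)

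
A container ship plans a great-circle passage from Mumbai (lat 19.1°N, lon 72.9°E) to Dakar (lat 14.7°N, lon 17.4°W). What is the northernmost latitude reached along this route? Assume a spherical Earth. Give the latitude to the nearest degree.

≈ 24°N

The great circle lies in the plane with unit normal n̂ = (p₁ × p₂)/|p₁ × p₂|.
Here n̂_z ≈ -0.917; the vertex latitude is φ_max = arccos|n̂_z| ≈ 23.5°.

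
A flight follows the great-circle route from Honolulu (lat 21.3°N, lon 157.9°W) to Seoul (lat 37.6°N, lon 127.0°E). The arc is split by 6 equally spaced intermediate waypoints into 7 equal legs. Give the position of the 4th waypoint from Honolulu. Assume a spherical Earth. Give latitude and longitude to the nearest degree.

≈ lat 37°N, lon 162°E

Convert each endpoint to a unit vector on the sphere (x = cos φ cos λ, y = cos φ sin λ, z = sin φ).
The central angle between the endpoints is δ = arccos(p₁·p₂) ≈ 1.147 rad (65.7°).
Interpolate at f = 4/7 with slerp weights a = sin((1−f)δ)/sin δ ≈ 0.518, b = sin(fδ)/sin δ ≈ 0.669.
p = a·p₁ + b·p₂ ≈ (-0.766, 0.242, 0.596); φ = arcsin(p_z) ≈ 36.59°, λ = atan2(p_y, p_x) ≈ 162.49°.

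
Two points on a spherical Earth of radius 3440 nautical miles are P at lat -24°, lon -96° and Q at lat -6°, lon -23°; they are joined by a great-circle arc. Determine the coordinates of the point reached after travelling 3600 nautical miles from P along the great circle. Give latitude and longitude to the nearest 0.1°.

≈ lat -10.6°, lon -34.3°

Write both endpoints as unit vectors p₁, p₂ with components (cos φ cos λ, cos φ sin λ, sin φ).
The central angle between the endpoints is δ = arccos(p₁·p₂) ≈ 1.258 rad (72.1°). The total great-circle distance is δ·R ≈ 1.258 × 3440 ≈ 4326 nmi, so the target fraction is f = 3600/4326 ≈ 0.832.
Interpolate at f ≈ 0.832 with slerp weights a = sin((1−f)δ)/sin δ ≈ 0.220, b = sin(fδ)/sin δ ≈ 0.910.
p = a·p₁ + b·p₂ ≈ (0.812, -0.554, -0.185); φ = arcsin(p_z) ≈ -10.64°, λ = atan2(p_y, p_x) ≈ -34.29°.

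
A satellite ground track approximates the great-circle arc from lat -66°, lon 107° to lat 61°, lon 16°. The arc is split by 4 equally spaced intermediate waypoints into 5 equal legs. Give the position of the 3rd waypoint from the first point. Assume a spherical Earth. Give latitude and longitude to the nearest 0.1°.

Convert each endpoint to a unit vector on the sphere (x = cos φ cos λ, y = cos φ sin λ, z = sin φ).
The central angle between the endpoints is δ = arccos(p₁·p₂) ≈ 2.502 rad (143.4°).
Interpolate at f = 3/5 with slerp weights a = sin((1−f)δ)/sin δ ≈ 1.411, b = sin(fδ)/sin δ ≈ 1.672.
p = a·p₁ + b·p₂ ≈ (0.611, 0.772, 0.173); φ = arcsin(p_z) ≈ 9.97°, λ = atan2(p_y, p_x) ≈ 51.63°.

≈ lat 10.0°, lon 51.6°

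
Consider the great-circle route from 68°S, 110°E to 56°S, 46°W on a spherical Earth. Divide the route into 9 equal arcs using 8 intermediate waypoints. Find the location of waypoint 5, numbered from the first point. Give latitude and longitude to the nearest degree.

≈ 79°S, 22°W

Convert each endpoint to a unit vector on the sphere (x = cos φ cos λ, y = cos φ sin λ, z = sin φ).
The central angle between the endpoints is δ = arccos(p₁·p₂) ≈ 0.955 rad (54.7°).
Interpolate at f = 5/9 with slerp weights a = sin((1−f)δ)/sin δ ≈ 0.505, b = sin(fδ)/sin δ ≈ 0.620.
p = a·p₁ + b·p₂ ≈ (0.176, -0.072, -0.982); φ = arcsin(p_z) ≈ -79.03°, λ = atan2(p_y, p_x) ≈ -22.16°.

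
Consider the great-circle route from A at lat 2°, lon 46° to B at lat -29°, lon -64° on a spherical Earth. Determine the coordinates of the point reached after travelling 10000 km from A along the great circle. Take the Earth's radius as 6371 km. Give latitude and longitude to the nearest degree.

≈ lat -30°, lon -43°

The haversine formula gives a central angle δ ≈ 1.892 rad (108.4°) between the endpoints. The total great-circle distance is δ·R ≈ 1.892 × 6371 ≈ 12055 km, so the target fraction is f = 10000/12055 ≈ 0.830.
Interpolate at f ≈ 0.830 with slerp weights a = sin((1−f)δ)/sin δ ≈ 0.334, b = sin(fδ)/sin δ ≈ 1.054.
p = a·p₁ + b·p₂ ≈ (0.636, -0.588, -0.499); φ = arcsin(p_z) ≈ -29.95°, λ = atan2(p_y, p_x) ≈ -42.77°.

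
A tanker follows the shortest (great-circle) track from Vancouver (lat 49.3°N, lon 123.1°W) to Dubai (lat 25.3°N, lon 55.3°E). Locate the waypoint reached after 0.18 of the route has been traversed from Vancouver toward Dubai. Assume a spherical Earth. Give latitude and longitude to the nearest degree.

≈ lat 68°N, lon 122°W

Write both endpoints as unit vectors p₁, p₂ with components (cos φ cos λ, cos φ sin λ, sin φ).
The central angle between the endpoints is δ = arccos(p₁·p₂) ≈ 1.839 rad (105.4°).
Interpolate at f = 0.18 with slerp weights a = sin((1−f)δ)/sin δ ≈ 1.035, b = sin(fδ)/sin δ ≈ 0.337.
p = a·p₁ + b·p₂ ≈ (-0.195, -0.315, 0.929); φ = arcsin(p_z) ≈ 68.26°, λ = atan2(p_y, p_x) ≈ -121.78°.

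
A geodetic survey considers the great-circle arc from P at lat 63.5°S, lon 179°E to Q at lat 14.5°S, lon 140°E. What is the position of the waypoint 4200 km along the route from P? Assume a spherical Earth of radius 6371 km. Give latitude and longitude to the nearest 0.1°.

Write both endpoints as unit vectors p₁, p₂ with components (cos φ cos λ, cos φ sin λ, sin φ).
The central angle between the endpoints is δ = arccos(p₁·p₂) ≈ 0.977 rad (56.0°). The total great-circle distance is δ·R ≈ 0.977 × 6371 ≈ 6222 km, so the target fraction is f = 4200/6222 ≈ 0.675.
Interpolate at f ≈ 0.675 with slerp weights a = sin((1−f)δ)/sin δ ≈ 0.377, b = sin(fδ)/sin δ ≈ 0.739.
p = a·p₁ + b·p₂ ≈ (-0.716, 0.463, -0.522); φ = arcsin(p_z) ≈ -31.48°, λ = atan2(p_y, p_x) ≈ 147.12°.

≈ lat 31.5°S, lon 147.1°E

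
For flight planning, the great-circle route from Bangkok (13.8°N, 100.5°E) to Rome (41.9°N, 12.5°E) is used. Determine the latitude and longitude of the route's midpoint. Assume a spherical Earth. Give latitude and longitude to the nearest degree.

≈ 36°N, 64°E

From cos δ = sin φ₁ sin φ₂ + cos φ₁ cos φ₂ cos Δλ, the central angle is δ ≈ 1.385 rad (79.4°).
Interpolate at f = 1/2 with slerp weights a = sin((1−f)δ)/sin δ ≈ 0.650, b = sin(fδ)/sin δ ≈ 0.650.
p = a·p₁ + b·p₂ ≈ (0.357, 0.725, 0.589); φ = arcsin(p_z) ≈ 36.08°, λ = atan2(p_y, p_x) ≈ 63.78°.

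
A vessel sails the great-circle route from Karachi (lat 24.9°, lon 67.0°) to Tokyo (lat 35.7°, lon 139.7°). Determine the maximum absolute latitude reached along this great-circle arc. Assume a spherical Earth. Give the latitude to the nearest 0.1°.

≈ 37.4°

The great circle lies in the plane with unit normal n̂ = (p₁ × p₂)/|p₁ × p₂|.
Here n̂_z ≈ +0.794; the vertex latitude is φ_max = arccos|n̂_z| ≈ 37.4°.
Check via Clairaut: cos φ_max = |cos φ₁| · sin C = cos(24.9°)·sin(61.1°) ≈ 0.794, again giving ≈ 37.4°.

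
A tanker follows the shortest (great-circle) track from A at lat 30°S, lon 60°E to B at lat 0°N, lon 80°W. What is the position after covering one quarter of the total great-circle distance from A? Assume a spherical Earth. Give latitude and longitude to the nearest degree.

≈ lat 41°S, lon 22°E

Write both endpoints as unit vectors p₁, p₂ with components (cos φ cos λ, cos φ sin λ, sin φ).
The central angle between the endpoints is δ = arccos(p₁·p₂) ≈ 2.296 rad (131.6°).
Interpolate at f = 1/4 with slerp weights a = sin((1−f)δ)/sin δ ≈ 1.321, b = sin(fδ)/sin δ ≈ 0.726.
p = a·p₁ + b·p₂ ≈ (0.698, 0.276, -0.661); φ = arcsin(p_z) ≈ -41.34°, λ = atan2(p_y, p_x) ≈ 21.58°.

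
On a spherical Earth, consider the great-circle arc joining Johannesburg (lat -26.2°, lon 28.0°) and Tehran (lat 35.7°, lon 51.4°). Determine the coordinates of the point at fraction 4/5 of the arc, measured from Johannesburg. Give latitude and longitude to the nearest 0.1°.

The haversine formula gives a central angle δ ≈ 1.147 rad (65.7°) between the endpoints.
Interpolate at f = 4/5 with slerp weights a = sin((1−f)δ)/sin δ ≈ 0.249, b = sin(fδ)/sin δ ≈ 0.871.
p = a·p₁ + b·p₂ ≈ (0.639, 0.658, 0.398); φ = arcsin(p_z) ≈ 23.47°, λ = atan2(p_y, p_x) ≈ 45.84°.

≈ lat 23.5°, lon 45.8°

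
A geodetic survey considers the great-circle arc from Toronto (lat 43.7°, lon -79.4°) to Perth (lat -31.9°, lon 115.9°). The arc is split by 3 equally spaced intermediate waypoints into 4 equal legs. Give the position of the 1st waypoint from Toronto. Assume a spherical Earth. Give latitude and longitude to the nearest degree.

The haversine formula gives a central angle δ ≈ 2.848 rad (163.2°) between the endpoints.
Interpolate at f = 1/4 with slerp weights a = sin((1−f)δ)/sin δ ≈ 2.915, b = sin(fδ)/sin δ ≈ 2.255.
p = a·p₁ + b·p₂ ≈ (-0.448, -0.350, 0.823); φ = arcsin(p_z) ≈ 55.34°, λ = atan2(p_y, p_x) ≈ -142.06°.

≈ lat 55°, lon -142°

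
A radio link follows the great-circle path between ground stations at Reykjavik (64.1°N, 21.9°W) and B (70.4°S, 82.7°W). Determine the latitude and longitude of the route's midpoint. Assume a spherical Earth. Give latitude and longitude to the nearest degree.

Write both endpoints as unit vectors p₁, p₂ with components (cos φ cos λ, cos φ sin λ, sin φ).
The central angle between the endpoints is δ = arccos(p₁·p₂) ≈ 2.459 rad (140.9°).
Interpolate at f = 1/2 with slerp weights a = sin((1−f)δ)/sin δ ≈ 1.494, b = sin(fδ)/sin δ ≈ 1.494.
p = a·p₁ + b·p₂ ≈ (0.669, -0.740, -0.063); φ = arcsin(p_z) ≈ -3.64°, λ = atan2(p_y, p_x) ≈ -47.90°.

≈ (4°S, 48°W)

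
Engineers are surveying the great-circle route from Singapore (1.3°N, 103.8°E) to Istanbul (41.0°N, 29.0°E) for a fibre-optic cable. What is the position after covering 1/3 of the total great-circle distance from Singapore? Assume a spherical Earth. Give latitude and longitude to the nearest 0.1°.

≈ 18.2°N, 83.8°E

Write both endpoints as unit vectors p₁, p₂ with components (cos φ cos λ, cos φ sin λ, sin φ).
The central angle between the endpoints is δ = arccos(p₁·p₂) ≈ 1.356 rad (77.7°).
Interpolate at f = 1/3 with slerp weights a = sin((1−f)δ)/sin δ ≈ 0.804, b = sin(fδ)/sin δ ≈ 0.447.
p = a·p₁ + b·p₂ ≈ (0.103, 0.945, 0.312); φ = arcsin(p_z) ≈ 18.16°, λ = atan2(p_y, p_x) ≈ 83.76°.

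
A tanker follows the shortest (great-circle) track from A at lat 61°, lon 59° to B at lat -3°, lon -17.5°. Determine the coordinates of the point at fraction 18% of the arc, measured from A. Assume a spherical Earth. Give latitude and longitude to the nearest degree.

Convert each endpoint to a unit vector on the sphere (x = cos φ cos λ, y = cos φ sin λ, z = sin φ).
The central angle between the endpoints is δ = arccos(p₁·p₂) ≈ 1.503 rad (86.1°).
Interpolate at f = 0.18 with slerp weights a = sin((1−f)δ)/sin δ ≈ 0.946, b = sin(fδ)/sin δ ≈ 0.268.
p = a·p₁ + b·p₂ ≈ (0.491, 0.312, 0.813); φ = arcsin(p_z) ≈ 54.39°, λ = atan2(p_y, p_x) ≈ 32.46°.

≈ lat 54°, lon 32°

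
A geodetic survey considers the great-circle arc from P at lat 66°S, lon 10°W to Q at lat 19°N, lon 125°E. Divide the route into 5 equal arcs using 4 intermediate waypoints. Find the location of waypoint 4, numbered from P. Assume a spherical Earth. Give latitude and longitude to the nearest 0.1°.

Convert each endpoint to a unit vector on the sphere (x = cos φ cos λ, y = cos φ sin λ, z = sin φ).
The central angle between the endpoints is δ = arccos(p₁·p₂) ≈ 2.177 rad (124.7°).
Interpolate at f = 4/5 with slerp weights a = sin((1−f)δ)/sin δ ≈ 0.513, b = sin(fδ)/sin δ ≈ 1.199.
p = a·p₁ + b·p₂ ≈ (-0.445, 0.892, -0.078); φ = arcsin(p_z) ≈ -4.49°, λ = atan2(p_y, p_x) ≈ 116.49°.

≈ lat 4.5°S, lon 116.5°E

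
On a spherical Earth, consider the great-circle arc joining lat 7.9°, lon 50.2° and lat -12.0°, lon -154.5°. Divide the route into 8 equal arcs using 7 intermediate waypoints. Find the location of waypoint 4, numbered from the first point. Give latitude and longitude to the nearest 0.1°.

≈ lat -9.5°, lon 126.2°

The haversine formula gives a central angle δ ≈ 2.711 rad (155.3°) between the endpoints.
Interpolate at f = 4/8 with slerp weights a = sin((1−f)δ)/sin δ ≈ 2.341, b = sin(fδ)/sin δ ≈ 2.341.
p = a·p₁ + b·p₂ ≈ (-0.583, 0.796, -0.165); φ = arcsin(p_z) ≈ -9.50°, λ = atan2(p_y, p_x) ≈ 126.21°.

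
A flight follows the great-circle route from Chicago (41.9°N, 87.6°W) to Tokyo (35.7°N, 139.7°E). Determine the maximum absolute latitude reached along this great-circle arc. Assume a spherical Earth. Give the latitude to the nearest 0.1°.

The great circle lies in the plane with unit normal n̂ = (p₁ × p₂)/|p₁ × p₂|.
Here n̂_z ≈ -0.444; the vertex latitude is φ_max = arccos|n̂_z| ≈ 63.6°.
Check via Clairaut: cos φ_max = |cos φ₁| · sin C = cos(41.9°)·sin(36.7°) ≈ 0.444, again giving ≈ 63.6°.

≈ 63.6°N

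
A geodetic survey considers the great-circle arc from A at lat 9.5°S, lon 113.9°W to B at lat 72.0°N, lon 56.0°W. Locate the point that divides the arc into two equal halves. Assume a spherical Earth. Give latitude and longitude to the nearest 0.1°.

Convert each endpoint to a unit vector on the sphere (x = cos φ cos λ, y = cos φ sin λ, z = sin φ).
The central angle between the endpoints is δ = arccos(p₁·p₂) ≈ 1.566 rad (89.7°).
Interpolate at f = 1/2 with slerp weights a = sin((1−f)δ)/sin δ ≈ 0.705, b = sin(fδ)/sin δ ≈ 0.705.
p = a·p₁ + b·p₂ ≈ (-0.160, -0.817, 0.554); φ = arcsin(p_z) ≈ 33.67°, λ = atan2(p_y, p_x) ≈ -101.08°.

≈ lat 33.7°N, lon 101.1°W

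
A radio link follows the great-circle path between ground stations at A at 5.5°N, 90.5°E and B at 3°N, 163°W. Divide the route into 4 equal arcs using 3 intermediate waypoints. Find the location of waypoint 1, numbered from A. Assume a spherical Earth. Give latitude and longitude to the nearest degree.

Convert each endpoint to a unit vector on the sphere (x = cos φ cos λ, y = cos φ sin λ, z = sin φ).
The central angle between the endpoints is δ = arccos(p₁·p₂) ≈ 1.852 rad (106.1°).
Interpolate at f = 1/4 with slerp weights a = sin((1−f)δ)/sin δ ≈ 1.024, b = sin(fδ)/sin δ ≈ 0.465.
p = a·p₁ + b·p₂ ≈ (-0.453, 0.883, 0.122); φ = arcsin(p_z) ≈ 7.03°, λ = atan2(p_y, p_x) ≈ 117.14°.

≈ 7°N, 117°E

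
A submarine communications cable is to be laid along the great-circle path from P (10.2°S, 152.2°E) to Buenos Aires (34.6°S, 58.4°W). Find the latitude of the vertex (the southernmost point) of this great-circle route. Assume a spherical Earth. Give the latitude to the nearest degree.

The great circle lies in the plane with unit normal n̂ = (p₁ × p₂)/|p₁ × p₂|.
Here n̂_z ≈ +0.514; the vertex latitude is φ_max = arccos|n̂_z| ≈ 59.1°.
Check via Clairaut: cos φ_max = |cos φ₁| · sin C = cos(10.2°)·sin(148.5°) ≈ 0.514, again giving ≈ 59.1°.

≈ 59°S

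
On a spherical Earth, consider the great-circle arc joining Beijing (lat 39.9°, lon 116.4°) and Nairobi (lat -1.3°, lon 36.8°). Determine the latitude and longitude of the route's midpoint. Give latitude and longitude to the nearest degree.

Convert each endpoint to a unit vector on the sphere (x = cos φ cos λ, y = cos φ sin λ, z = sin φ).
The central angle between the endpoints is δ = arccos(p₁·p₂) ≈ 1.447 rad (82.9°).
Interpolate at f = 1/2 with slerp weights a = sin((1−f)δ)/sin δ ≈ 0.667, b = sin(fδ)/sin δ ≈ 0.667.
p = a·p₁ + b·p₂ ≈ (0.306, 0.858, 0.413); φ = arcsin(p_z) ≈ 24.38°, λ = atan2(p_y, p_x) ≈ 70.34°.

≈ lat 24°, lon 70°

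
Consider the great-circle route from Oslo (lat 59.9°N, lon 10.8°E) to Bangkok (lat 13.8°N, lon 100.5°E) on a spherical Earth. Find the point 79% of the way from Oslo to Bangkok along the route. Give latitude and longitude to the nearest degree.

From cos δ = sin φ₁ sin φ₂ + cos φ₁ cos φ₂ cos Δλ, the central angle is δ ≈ 1.360 rad (77.9°).
Interpolate at f = 0.79 with slerp weights a = sin((1−f)δ)/sin δ ≈ 0.288, b = sin(fδ)/sin δ ≈ 0.899.
p = a·p₁ + b·p₂ ≈ (-0.017, 0.886, 0.464); φ = arcsin(p_z) ≈ 27.63°, λ = atan2(p_y, p_x) ≈ 91.11°.

≈ lat 28°N, lon 91°E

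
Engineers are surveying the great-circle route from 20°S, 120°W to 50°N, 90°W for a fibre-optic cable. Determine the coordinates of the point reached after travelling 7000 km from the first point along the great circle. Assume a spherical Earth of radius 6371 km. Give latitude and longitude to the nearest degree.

≈ 39°N, 97°W

Convert each endpoint to a unit vector on the sphere (x = cos φ cos λ, y = cos φ sin λ, z = sin φ).
The central angle between the endpoints is δ = arccos(p₁·p₂) ≈ 1.307 rad (74.9°). The total great-circle distance is δ·R ≈ 1.307 × 6371 ≈ 8325 km, so the target fraction is f = 7000/8325 ≈ 0.841.
Interpolate at f ≈ 0.841 with slerp weights a = sin((1−f)δ)/sin δ ≈ 0.214, b = sin(fδ)/sin δ ≈ 0.923.
p = a·p₁ + b·p₂ ≈ (-0.100, -0.767, 0.634); φ = arcsin(p_z) ≈ 39.32°, λ = atan2(p_y, p_x) ≈ -97.46°.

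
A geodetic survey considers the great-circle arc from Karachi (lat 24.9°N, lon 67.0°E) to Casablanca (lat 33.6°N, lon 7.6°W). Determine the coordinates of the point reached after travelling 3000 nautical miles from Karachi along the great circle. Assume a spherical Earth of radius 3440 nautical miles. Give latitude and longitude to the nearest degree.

Convert each endpoint to a unit vector on the sphere (x = cos φ cos λ, y = cos φ sin λ, z = sin φ).
The central angle between the endpoints is δ = arccos(p₁·p₂) ≈ 1.122 rad (64.3°). The total great-circle distance is δ·R ≈ 1.122 × 3440 ≈ 3861 nmi, so the target fraction is f = 3000/3861 ≈ 0.777.
Interpolate at f ≈ 0.777 with slerp weights a = sin((1−f)δ)/sin δ ≈ 0.275, b = sin(fδ)/sin δ ≈ 0.850.
p = a·p₁ + b·p₂ ≈ (0.799, 0.136, 0.586); φ = arcsin(p_z) ≈ 35.87°, λ = atan2(p_y, p_x) ≈ 9.65°.

≈ lat 36°N, lon 10°E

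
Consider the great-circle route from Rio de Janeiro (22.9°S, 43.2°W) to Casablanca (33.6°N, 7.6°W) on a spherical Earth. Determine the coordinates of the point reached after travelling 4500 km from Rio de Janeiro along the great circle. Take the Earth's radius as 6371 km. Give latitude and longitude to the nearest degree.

≈ (12°N, 23°W)

Write both endpoints as unit vectors p₁, p₂ with components (cos φ cos λ, cos φ sin λ, sin φ).
The central angle between the endpoints is δ = arccos(p₁·p₂) ≈ 1.150 rad (65.9°). The total great-circle distance is δ·R ≈ 1.150 × 6371 ≈ 7326 km, so the target fraction is f = 4500/7326 ≈ 0.614.
Interpolate at f ≈ 0.614 with slerp weights a = sin((1−f)δ)/sin δ ≈ 0.470, b = sin(fδ)/sin δ ≈ 0.711.
p = a·p₁ + b·p₂ ≈ (0.903, -0.375, 0.211); φ = arcsin(p_z) ≈ 12.15°, λ = atan2(p_y, p_x) ≈ -22.55°.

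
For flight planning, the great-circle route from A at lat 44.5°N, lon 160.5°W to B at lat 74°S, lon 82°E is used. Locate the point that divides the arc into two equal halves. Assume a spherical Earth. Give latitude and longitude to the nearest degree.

Write both endpoints as unit vectors p₁, p₂ with components (cos φ cos λ, cos φ sin λ, sin φ).
The central angle between the endpoints is δ = arccos(p₁·p₂) ≈ 2.441 rad (139.9°).
Interpolate at f = 1/2 with slerp weights a = sin((1−f)δ)/sin δ ≈ 1.457, b = sin(fδ)/sin δ ≈ 1.457.
p = a·p₁ + b·p₂ ≈ (-0.924, 0.051, -0.379); φ = arcsin(p_z) ≈ -22.30°, λ = atan2(p_y, p_x) ≈ 176.85°.

≈ lat 22°S, lon 177°E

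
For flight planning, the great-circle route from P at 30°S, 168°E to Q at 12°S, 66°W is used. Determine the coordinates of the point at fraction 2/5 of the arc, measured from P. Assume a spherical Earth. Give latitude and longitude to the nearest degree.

≈ 42°S, 137°W

Convert each endpoint to a unit vector on the sphere (x = cos φ cos λ, y = cos φ sin λ, z = sin φ).
The central angle between the endpoints is δ = arccos(p₁·p₂) ≈ 1.976 rad (113.2°).
Interpolate at f = 2/5 with slerp weights a = sin((1−f)δ)/sin δ ≈ 1.008, b = sin(fδ)/sin δ ≈ 0.773.
p = a·p₁ + b·p₂ ≈ (-0.546, -0.509, -0.665); φ = arcsin(p_z) ≈ -41.67°, λ = atan2(p_y, p_x) ≈ -137.02°.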